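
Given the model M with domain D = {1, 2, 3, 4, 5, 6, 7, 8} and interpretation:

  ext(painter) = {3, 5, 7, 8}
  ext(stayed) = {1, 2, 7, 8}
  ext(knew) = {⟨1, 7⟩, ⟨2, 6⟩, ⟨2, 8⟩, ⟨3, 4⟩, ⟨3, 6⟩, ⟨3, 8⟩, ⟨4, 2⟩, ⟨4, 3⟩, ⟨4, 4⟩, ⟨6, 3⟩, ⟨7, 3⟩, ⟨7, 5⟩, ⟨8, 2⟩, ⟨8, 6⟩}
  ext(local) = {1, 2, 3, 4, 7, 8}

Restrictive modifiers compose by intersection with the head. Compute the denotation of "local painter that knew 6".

⟦that knew 6⟧ = {x : ⟨x, 6⟩ ∈ ⟦knew⟧} = {2, 3, 8}
⟦painter⟧ = {3, 5, 7, 8}
… ∩ ⟦that knew 6⟧ = {3, 5, 7, 8} ∩ {2, 3, 8} = {3, 8}
… ∩ ⟦local⟧ = {3, 8} ∩ {1, 2, 3, 4, 7, 8} = {3, 8}
So ⟦local painter that knew 6⟧ = {3, 8}.

{3, 8}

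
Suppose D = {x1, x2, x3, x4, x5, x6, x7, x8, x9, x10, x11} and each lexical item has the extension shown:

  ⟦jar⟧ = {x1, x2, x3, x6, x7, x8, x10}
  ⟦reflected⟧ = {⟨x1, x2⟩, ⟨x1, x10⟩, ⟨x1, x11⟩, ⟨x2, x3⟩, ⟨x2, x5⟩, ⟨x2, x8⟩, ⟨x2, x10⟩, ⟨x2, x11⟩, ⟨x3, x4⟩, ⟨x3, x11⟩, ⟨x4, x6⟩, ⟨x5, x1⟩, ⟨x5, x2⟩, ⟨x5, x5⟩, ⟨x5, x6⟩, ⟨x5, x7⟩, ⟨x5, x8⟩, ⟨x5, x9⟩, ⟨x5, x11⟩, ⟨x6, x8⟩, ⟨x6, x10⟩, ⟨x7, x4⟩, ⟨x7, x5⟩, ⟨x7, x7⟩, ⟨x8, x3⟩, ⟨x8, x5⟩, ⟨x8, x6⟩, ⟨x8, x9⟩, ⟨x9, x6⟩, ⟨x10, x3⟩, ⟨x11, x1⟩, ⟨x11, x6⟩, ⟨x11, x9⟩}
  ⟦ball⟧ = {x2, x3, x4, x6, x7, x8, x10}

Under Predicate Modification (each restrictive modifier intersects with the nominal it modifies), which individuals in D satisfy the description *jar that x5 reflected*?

⟦that x5 reflected⟧ = {x : ⟨x5, x⟩ ∈ ⟦reflected⟧} = {x1, x2, x5, x6, x7, x8, x9, x11}
⟦jar⟧ = {x1, x2, x3, x6, x7, x8, x10}
… ∩ ⟦that x5 reflected⟧ = {x1, x2, x3, x6, x7, x8, x10} ∩ {x1, x2, x5, x6, x7, x8, x9, x11} = {x1, x2, x6, x7, x8}
So ⟦jar that x5 reflected⟧ = {x1, x2, x6, x7, x8}.

{x1, x2, x6, x7, x8}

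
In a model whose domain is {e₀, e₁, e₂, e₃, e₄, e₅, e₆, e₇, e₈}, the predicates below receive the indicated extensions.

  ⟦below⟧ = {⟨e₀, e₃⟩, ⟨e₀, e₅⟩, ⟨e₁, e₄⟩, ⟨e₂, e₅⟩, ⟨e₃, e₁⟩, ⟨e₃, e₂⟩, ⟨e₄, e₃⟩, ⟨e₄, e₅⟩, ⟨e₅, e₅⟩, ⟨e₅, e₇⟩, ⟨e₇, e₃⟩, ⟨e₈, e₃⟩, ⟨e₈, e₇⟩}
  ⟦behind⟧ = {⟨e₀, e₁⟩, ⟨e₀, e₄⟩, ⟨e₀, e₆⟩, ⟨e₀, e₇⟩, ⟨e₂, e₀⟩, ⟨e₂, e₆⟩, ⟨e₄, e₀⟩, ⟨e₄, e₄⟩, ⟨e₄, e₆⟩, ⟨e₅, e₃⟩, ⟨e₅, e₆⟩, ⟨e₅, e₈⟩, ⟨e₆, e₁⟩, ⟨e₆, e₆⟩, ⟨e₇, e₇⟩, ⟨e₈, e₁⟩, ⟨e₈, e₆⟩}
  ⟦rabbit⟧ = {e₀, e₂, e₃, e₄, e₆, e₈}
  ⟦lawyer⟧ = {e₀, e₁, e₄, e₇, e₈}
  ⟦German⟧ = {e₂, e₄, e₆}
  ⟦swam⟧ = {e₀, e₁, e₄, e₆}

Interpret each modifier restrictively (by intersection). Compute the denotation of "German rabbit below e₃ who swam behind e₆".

{e₄}

⟦below e₃⟧ = {x : ⟨x, e₃⟩ ∈ ⟦below⟧} = {e₀, e₄, e₇, e₈}
⟦who swam⟧ = ⟦swam⟧ = {e₀, e₁, e₄, e₆}
⟦behind e₆⟧ = {x : ⟨x, e₆⟩ ∈ ⟦behind⟧} = {e₀, e₂, e₄, e₅, e₆, e₈}
⟦rabbit⟧ = {e₀, e₂, e₃, e₄, e₆, e₈}
… ∩ ⟦below e₃⟧ = {e₀, e₂, e₃, e₄, e₆, e₈} ∩ {e₀, e₄, e₇, e₈} = {e₀, e₄, e₈}
… ∩ ⟦who swam⟧ = {e₀, e₄, e₈} ∩ {e₀, e₁, e₄, e₆} = {e₀, e₄}
… ∩ ⟦behind e₆⟧ = {e₀, e₄} ∩ {e₀, e₂, e₄, e₅, e₆, e₈} = {e₀, e₄}
… ∩ ⟦German⟧ = {e₀, e₄} ∩ {e₂, e₄, e₆} = {e₄}
So ⟦German rabbit below e₃ who swam behind e₆⟧ = {e₄}.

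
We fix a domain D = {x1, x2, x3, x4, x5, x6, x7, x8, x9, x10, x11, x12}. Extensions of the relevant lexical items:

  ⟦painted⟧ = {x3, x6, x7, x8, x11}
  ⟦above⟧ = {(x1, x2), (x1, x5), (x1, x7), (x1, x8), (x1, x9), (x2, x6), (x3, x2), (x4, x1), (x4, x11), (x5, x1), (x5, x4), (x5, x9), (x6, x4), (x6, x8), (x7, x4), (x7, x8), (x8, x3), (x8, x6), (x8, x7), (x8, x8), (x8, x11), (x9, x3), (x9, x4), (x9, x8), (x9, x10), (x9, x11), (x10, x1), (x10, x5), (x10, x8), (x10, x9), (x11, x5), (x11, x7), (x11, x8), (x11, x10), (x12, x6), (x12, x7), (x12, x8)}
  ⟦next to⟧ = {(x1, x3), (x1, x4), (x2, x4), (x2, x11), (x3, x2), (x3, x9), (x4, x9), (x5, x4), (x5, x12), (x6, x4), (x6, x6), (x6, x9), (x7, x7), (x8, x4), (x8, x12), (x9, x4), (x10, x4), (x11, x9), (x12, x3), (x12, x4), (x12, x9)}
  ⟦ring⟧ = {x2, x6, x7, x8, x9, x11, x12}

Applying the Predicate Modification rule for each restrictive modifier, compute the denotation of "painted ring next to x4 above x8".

⟦next to x4⟧ = {x : ⟨x, x4⟩ ∈ ⟦next to⟧} = {x1, x2, x5, x6, x8, x9, x10, x12}
⟦above x8⟧ = {x : ⟨x, x8⟩ ∈ ⟦above⟧} = {x1, x6, x7, x8, x9, x10, x11, x12}
⟦ring⟧ = {x2, x6, x7, x8, x9, x11, x12}
… ∩ ⟦next to x4⟧ = {x2, x6, x7, x8, x9, x11, x12} ∩ {x1, x2, x5, x6, x8, x9, x10, x12} = {x2, x6, x8, x9, x12}
… ∩ ⟦above x8⟧ = {x2, x6, x8, x9, x12} ∩ {x1, x6, x7, x8, x9, x10, x11, x12} = {x6, x8, x9, x12}
… ∩ ⟦painted⟧ = {x6, x8, x9, x12} ∩ {x3, x6, x7, x8, x11} = {x6, x8}
So ⟦painted ring next to x4 above x8⟧ = {x6, x8}.

{x6, x8}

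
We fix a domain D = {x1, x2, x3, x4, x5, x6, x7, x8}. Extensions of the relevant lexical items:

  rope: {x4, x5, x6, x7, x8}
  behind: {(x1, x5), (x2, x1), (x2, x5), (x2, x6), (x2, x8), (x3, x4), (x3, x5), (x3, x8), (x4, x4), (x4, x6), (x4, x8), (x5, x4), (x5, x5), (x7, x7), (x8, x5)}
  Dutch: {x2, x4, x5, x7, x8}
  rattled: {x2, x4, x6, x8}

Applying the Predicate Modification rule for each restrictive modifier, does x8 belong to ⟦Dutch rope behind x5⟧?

⟦behind x5⟧ = {x : ⟨x, x5⟩ ∈ ⟦behind⟧} = {x1, x2, x3, x5, x8}
⟦rope⟧ = {x4, x5, x6, x7, x8}
… ∩ ⟦behind x5⟧ = {x4, x5, x6, x7, x8} ∩ {x1, x2, x3, x5, x8} = {x5, x8}
… ∩ ⟦Dutch⟧ = {x5, x8} ∩ {x2, x4, x5, x7, x8} = {x5, x8}
⟦Dutch rope behind x5⟧ = {x5, x8}; x8 ∈ this set.

yes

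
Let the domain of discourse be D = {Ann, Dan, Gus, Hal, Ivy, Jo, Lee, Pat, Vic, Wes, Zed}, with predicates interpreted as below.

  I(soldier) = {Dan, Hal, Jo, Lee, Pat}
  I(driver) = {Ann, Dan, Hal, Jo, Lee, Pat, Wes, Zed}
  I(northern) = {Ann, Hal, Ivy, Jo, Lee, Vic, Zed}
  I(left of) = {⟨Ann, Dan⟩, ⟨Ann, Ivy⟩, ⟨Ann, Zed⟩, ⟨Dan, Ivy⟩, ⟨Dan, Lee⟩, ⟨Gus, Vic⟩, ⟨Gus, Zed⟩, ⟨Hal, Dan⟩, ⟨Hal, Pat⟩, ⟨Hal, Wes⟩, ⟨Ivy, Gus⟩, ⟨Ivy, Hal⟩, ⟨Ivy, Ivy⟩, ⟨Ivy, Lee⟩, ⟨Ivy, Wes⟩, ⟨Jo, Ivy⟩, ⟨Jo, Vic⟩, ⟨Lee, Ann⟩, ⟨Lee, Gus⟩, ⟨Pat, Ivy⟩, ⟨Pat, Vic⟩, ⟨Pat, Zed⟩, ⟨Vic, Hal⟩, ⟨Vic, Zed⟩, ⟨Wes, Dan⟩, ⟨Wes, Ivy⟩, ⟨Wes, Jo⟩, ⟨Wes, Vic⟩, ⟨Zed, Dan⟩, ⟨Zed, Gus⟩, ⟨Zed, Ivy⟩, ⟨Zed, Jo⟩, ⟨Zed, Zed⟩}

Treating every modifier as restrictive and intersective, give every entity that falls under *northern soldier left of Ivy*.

⟦left of Ivy⟧ = {x : ⟨x, Ivy⟩ ∈ ⟦left of⟧} = {Ann, Dan, Ivy, Jo, Pat, Wes, Zed}
⟦soldier⟧ = {Dan, Hal, Jo, Lee, Pat}
… ∩ ⟦left of Ivy⟧ = {Dan, Hal, Jo, Lee, Pat} ∩ {Ann, Dan, Ivy, Jo, Pat, Wes, Zed} = {Dan, Jo, Pat}
… ∩ ⟦northern⟧ = {Dan, Jo, Pat} ∩ {Ann, Hal, Ivy, Jo, Lee, Vic, Zed} = {Jo}
So ⟦northern soldier left of Ivy⟧ = {Jo}.

{Jo}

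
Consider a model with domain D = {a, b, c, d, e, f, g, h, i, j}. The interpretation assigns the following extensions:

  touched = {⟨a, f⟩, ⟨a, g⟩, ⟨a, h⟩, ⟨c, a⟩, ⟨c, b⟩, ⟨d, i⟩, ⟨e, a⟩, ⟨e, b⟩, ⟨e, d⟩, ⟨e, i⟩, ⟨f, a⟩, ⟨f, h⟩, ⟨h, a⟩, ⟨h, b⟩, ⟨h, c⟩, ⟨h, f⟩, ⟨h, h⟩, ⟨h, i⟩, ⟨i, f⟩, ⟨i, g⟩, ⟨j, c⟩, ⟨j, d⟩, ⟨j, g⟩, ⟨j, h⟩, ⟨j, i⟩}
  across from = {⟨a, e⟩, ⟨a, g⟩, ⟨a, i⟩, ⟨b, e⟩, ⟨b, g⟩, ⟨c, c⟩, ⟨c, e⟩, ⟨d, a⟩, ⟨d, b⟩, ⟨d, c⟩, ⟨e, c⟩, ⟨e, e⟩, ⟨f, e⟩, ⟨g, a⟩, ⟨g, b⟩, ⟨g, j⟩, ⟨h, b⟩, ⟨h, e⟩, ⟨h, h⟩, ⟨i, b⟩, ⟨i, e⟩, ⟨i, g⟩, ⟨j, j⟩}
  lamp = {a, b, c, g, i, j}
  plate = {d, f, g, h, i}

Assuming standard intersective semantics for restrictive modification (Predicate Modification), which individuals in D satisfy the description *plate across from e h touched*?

⟦across from e⟧ = {x : ⟨x, e⟩ ∈ ⟦across from⟧} = {a, b, c, e, f, h, i}
⟦h touched⟧ = {x : ⟨h, x⟩ ∈ ⟦touched⟧} = {a, b, c, f, h, i}
⟦plate⟧ = {d, f, g, h, i}
… ∩ ⟦across from e⟧ = {d, f, g, h, i} ∩ {a, b, c, e, f, h, i} = {f, h, i}
… ∩ ⟦h touched⟧ = {f, h, i} ∩ {a, b, c, f, h, i} = {f, h, i}
So ⟦plate across from e h touched⟧ = {f, h, i}.

{f, h, i}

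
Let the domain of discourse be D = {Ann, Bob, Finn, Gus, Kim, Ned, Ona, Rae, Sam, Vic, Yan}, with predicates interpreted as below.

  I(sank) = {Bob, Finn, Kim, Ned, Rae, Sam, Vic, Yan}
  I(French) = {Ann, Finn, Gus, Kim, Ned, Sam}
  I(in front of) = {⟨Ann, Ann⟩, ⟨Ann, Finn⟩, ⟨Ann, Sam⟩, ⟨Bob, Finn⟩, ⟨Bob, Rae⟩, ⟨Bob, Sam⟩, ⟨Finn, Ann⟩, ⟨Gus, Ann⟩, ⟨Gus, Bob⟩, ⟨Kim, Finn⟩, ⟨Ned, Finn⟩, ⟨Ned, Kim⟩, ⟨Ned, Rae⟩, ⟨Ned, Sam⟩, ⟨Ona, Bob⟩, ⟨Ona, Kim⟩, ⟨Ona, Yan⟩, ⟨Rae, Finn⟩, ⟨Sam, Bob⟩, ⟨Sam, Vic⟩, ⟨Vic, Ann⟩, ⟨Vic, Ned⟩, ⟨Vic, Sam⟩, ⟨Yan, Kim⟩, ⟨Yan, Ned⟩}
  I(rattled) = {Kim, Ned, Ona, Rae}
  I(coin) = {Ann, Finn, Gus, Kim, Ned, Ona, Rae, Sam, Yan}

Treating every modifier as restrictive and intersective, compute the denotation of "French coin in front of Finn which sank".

{Kim, Ned}

⟦in front of Finn⟧ = {x : ⟨x, Finn⟩ ∈ ⟦in front of⟧} = {Ann, Bob, Kim, Ned, Rae}
⟦which sank⟧ = ⟦sank⟧ = {Bob, Finn, Kim, Ned, Rae, Sam, Vic, Yan}
⟦coin⟧ = {Ann, Finn, Gus, Kim, Ned, Ona, Rae, Sam, Yan}
… ∩ ⟦in front of Finn⟧ = {Ann, Finn, Gus, Kim, Ned, Ona, Rae, Sam, Yan} ∩ {Ann, Bob, Kim, Ned, Rae} = {Ann, Kim, Ned, Rae}
… ∩ ⟦which sank⟧ = {Ann, Kim, Ned, Rae} ∩ {Bob, Finn, Kim, Ned, Rae, Sam, Vic, Yan} = {Kim, Ned, Rae}
… ∩ ⟦French⟧ = {Kim, Ned, Rae} ∩ {Ann, Finn, Gus, Kim, Ned, Sam} = {Kim, Ned}
So ⟦French coin in front of Finn which sank⟧ = {Kim, Ned}.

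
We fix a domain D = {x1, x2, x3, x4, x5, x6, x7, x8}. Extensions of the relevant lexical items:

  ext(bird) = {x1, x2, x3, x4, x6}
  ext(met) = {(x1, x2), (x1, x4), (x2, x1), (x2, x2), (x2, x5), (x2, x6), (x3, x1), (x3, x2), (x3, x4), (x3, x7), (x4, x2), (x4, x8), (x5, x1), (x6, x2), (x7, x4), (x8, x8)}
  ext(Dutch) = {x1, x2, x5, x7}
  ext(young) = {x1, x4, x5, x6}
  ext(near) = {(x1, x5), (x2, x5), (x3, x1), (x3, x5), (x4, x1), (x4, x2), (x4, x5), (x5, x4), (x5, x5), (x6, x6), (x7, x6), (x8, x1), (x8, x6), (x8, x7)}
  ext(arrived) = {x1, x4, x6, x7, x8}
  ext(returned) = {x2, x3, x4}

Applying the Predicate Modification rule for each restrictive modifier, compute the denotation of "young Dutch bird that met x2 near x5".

⟦that met x2⟧ = {x : ⟨x, x2⟩ ∈ ⟦met⟧} = {x1, x2, x3, x4, x6}
⟦near x5⟧ = {x : ⟨x, x5⟩ ∈ ⟦near⟧} = {x1, x2, x3, x4, x5}
⟦bird⟧ = {x1, x2, x3, x4, x6}
… ∩ ⟦that met x2⟧ = {x1, x2, x3, x4, x6} ∩ {x1, x2, x3, x4, x6} = {x1, x2, x3, x4, x6}
… ∩ ⟦near x5⟧ = {x1, x2, x3, x4, x6} ∩ {x1, x2, x3, x4, x5} = {x1, x2, x3, x4}
… ∩ ⟦young⟧ = {x1, x2, x3, x4} ∩ {x1, x4, x5, x6} = {x1, x4}
… ∩ ⟦Dutch⟧ = {x1, x4} ∩ {x1, x2, x5, x7} = {x1}
So ⟦young Dutch bird that met x2 near x5⟧ = {x1}.

{x1}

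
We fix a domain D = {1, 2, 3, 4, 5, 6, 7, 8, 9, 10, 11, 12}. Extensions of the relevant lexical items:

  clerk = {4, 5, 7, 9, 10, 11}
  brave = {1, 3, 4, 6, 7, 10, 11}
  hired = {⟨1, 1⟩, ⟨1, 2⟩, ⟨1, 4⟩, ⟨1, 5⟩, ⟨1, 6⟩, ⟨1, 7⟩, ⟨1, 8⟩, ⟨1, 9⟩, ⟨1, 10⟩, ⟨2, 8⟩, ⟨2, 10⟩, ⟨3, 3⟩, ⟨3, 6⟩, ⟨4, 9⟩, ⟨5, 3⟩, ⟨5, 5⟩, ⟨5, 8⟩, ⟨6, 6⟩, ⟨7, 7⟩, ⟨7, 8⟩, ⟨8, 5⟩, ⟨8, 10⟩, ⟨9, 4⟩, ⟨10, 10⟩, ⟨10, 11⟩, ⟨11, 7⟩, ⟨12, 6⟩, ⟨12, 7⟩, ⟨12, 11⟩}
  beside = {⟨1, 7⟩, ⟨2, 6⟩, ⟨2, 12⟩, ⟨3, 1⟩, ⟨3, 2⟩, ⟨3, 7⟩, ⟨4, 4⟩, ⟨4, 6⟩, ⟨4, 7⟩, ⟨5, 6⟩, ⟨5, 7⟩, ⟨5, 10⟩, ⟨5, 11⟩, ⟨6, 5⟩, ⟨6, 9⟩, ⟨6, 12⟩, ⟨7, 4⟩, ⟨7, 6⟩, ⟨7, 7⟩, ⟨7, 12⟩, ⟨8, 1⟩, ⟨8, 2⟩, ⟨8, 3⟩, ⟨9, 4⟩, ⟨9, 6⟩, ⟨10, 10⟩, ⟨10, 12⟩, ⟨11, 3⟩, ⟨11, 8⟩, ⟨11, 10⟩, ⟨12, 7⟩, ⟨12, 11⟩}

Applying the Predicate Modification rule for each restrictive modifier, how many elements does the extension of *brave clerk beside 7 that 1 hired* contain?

⟦beside 7⟧ = {x : ⟨x, 7⟩ ∈ ⟦beside⟧} = {1, 3, 4, 5, 7, 12}
⟦that 1 hired⟧ = {x : ⟨1, x⟩ ∈ ⟦hired⟧} = {1, 2, 4, 5, 6, 7, 8, 9, 10}
⟦clerk⟧ = {4, 5, 7, 9, 10, 11}
… ∩ ⟦beside 7⟧ = {4, 5, 7, 9, 10, 11} ∩ {1, 3, 4, 5, 7, 12} = {4, 5, 7}
… ∩ ⟦that 1 hired⟧ = {4, 5, 7} ∩ {1, 2, 4, 5, 6, 7, 8, 9, 10} = {4, 5, 7}
… ∩ ⟦brave⟧ = {4, 5, 7} ∩ {1, 3, 4, 6, 7, 10, 11} = {4, 7}
⟦brave clerk beside 7 that 1 hired⟧ = {4, 7}, so the cardinality is 2.

2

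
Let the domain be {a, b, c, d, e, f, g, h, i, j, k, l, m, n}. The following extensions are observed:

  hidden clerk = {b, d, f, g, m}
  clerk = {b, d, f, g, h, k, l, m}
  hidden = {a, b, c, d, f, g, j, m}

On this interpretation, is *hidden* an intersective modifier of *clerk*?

yes

⟦hidden⟧ ∩ ⟦clerk⟧ = {a, b, c, d, f, g, j, m} ∩ {b, d, f, g, h, k, l, m} = {b, d, f, g, m}
Observed ⟦hidden clerk⟧ = {b, d, f, g, m}.
These coincide, so the modifier is intersective here.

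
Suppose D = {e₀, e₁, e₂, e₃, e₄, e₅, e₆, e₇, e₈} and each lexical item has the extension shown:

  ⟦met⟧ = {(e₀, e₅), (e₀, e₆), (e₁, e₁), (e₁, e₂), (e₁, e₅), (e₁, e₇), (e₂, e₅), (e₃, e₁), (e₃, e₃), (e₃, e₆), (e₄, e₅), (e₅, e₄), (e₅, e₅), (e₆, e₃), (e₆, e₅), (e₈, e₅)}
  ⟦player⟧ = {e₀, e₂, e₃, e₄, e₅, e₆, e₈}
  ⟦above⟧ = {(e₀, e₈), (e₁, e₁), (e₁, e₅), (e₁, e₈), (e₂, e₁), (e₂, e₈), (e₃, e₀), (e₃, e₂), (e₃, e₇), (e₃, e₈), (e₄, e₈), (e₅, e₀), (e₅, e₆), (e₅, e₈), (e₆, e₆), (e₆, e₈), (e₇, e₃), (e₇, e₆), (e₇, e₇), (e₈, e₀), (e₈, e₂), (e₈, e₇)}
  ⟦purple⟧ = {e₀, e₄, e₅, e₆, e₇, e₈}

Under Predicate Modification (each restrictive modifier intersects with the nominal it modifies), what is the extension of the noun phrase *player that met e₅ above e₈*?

⟦that met e₅⟧ = {x : ⟨x, e₅⟩ ∈ ⟦met⟧} = {e₀, e₁, e₂, e₄, e₅, e₆, e₈}
⟦above e₈⟧ = {x : ⟨x, e₈⟩ ∈ ⟦above⟧} = {e₀, e₁, e₂, e₃, e₄, e₅, e₆}
⟦player⟧ = {e₀, e₂, e₃, e₄, e₅, e₆, e₈}
… ∩ ⟦that met e₅⟧ = {e₀, e₂, e₃, e₄, e₅, e₆, e₈} ∩ {e₀, e₁, e₂, e₄, e₅, e₆, e₈} = {e₀, e₂, e₄, e₅, e₆, e₈}
… ∩ ⟦above e₈⟧ = {e₀, e₂, e₄, e₅, e₆, e₈} ∩ {e₀, e₁, e₂, e₃, e₄, e₅, e₆} = {e₀, e₂, e₄, e₅, e₆}
So ⟦player that met e₅ above e₈⟧ = {e₀, e₂, e₄, e₅, e₆}.

{e₀, e₂, e₄, e₅, e₆}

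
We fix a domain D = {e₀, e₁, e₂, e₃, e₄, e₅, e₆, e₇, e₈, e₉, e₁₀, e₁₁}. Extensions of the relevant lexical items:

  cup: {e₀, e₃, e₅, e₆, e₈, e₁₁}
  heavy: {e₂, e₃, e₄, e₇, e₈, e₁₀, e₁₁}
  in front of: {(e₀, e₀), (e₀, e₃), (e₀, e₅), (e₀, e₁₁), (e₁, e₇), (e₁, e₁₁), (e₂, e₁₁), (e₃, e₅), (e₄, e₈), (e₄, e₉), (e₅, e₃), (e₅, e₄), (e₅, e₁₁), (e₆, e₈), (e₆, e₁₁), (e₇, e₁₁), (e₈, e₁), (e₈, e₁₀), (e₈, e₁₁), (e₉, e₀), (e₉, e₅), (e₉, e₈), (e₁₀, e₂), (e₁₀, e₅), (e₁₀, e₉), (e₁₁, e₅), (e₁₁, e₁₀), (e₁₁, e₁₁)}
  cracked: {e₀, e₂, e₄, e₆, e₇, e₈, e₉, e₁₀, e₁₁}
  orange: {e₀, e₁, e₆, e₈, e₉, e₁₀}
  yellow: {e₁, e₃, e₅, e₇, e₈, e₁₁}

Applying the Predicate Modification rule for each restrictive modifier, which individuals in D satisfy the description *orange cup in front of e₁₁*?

{e₀, e₆, e₈}

⟦in front of e₁₁⟧ = {x : ⟨x, e₁₁⟩ ∈ ⟦in front of⟧} = {e₀, e₁, e₂, e₅, e₆, e₇, e₈, e₁₁}
⟦cup⟧ = {e₀, e₃, e₅, e₆, e₈, e₁₁}
… ∩ ⟦in front of e₁₁⟧ = {e₀, e₃, e₅, e₆, e₈, e₁₁} ∩ {e₀, e₁, e₂, e₅, e₆, e₇, e₈, e₁₁} = {e₀, e₅, e₆, e₈, e₁₁}
… ∩ ⟦orange⟧ = {e₀, e₅, e₆, e₈, e₁₁} ∩ {e₀, e₁, e₆, e₈, e₉, e₁₀} = {e₀, e₆, e₈}
So ⟦orange cup in front of e₁₁⟧ = {e₀, e₆, e₈}.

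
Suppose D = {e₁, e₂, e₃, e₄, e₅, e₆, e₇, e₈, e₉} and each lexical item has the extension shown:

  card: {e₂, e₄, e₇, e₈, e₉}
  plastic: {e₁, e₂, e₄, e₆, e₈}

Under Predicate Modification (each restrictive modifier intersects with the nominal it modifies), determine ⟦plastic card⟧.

⟦card⟧ = {e₂, e₄, e₇, e₈, e₉}
… ∩ ⟦plastic⟧ = {e₂, e₄, e₇, e₈, e₉} ∩ {e₁, e₂, e₄, e₆, e₈} = {e₂, e₄, e₈}
So ⟦plastic card⟧ = {e₂, e₄, e₈}.

{e₂, e₄, e₈}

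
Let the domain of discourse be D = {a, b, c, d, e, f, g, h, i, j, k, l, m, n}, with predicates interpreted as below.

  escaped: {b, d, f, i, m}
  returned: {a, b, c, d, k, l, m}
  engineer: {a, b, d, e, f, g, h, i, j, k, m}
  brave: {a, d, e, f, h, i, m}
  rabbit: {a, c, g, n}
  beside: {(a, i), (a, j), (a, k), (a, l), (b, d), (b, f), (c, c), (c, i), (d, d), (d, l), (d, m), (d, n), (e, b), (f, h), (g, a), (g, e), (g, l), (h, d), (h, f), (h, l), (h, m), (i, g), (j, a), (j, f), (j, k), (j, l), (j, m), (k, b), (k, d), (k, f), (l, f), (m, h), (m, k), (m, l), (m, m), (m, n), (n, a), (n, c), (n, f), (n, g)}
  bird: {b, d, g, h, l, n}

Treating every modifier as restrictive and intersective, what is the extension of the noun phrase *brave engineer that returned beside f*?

∅

⟦that returned⟧ = ⟦returned⟧ = {a, b, c, d, k, l, m}
⟦beside f⟧ = {x : ⟨x, f⟩ ∈ ⟦beside⟧} = {b, h, j, k, l, n}
⟦engineer⟧ = {a, b, d, e, f, g, h, i, j, k, m}
… ∩ ⟦that returned⟧ = {a, b, d, e, f, g, h, i, j, k, m} ∩ {a, b, c, d, k, l, m} = {a, b, d, k, m}
… ∩ ⟦beside f⟧ = {a, b, d, k, m} ∩ {b, h, j, k, l, n} = {b, k}
… ∩ ⟦brave⟧ = {b, k} ∩ {a, d, e, f, h, i, m} = ∅
So ⟦brave engineer that returned beside f⟧ = ∅.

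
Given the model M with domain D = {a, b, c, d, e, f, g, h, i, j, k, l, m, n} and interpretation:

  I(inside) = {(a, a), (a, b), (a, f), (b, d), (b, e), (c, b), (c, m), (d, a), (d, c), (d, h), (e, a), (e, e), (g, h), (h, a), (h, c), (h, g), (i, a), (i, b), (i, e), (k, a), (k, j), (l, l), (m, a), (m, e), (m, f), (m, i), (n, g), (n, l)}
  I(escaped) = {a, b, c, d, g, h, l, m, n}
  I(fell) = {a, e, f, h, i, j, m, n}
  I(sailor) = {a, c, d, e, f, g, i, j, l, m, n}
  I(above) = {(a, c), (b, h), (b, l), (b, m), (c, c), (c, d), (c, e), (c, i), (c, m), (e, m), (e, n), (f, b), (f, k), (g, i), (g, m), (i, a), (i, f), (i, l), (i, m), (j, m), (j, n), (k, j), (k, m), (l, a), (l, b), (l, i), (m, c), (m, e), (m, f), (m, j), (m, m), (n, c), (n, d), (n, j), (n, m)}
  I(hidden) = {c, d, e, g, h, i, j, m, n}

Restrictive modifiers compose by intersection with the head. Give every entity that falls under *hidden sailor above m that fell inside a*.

⟦above m⟧ = {x : ⟨x, m⟩ ∈ ⟦above⟧} = {b, c, e, g, i, j, k, m, n}
⟦that fell⟧ = ⟦fell⟧ = {a, e, f, h, i, j, m, n}
⟦inside a⟧ = {x : ⟨x, a⟩ ∈ ⟦inside⟧} = {a, d, e, h, i, k, m}
⟦sailor⟧ = {a, c, d, e, f, g, i, j, l, m, n}
… ∩ ⟦above m⟧ = {a, c, d, e, f, g, i, j, l, m, n} ∩ {b, c, e, g, i, j, k, m, n} = {c, e, g, i, j, m, n}
… ∩ ⟦that fell⟧ = {c, e, g, i, j, m, n} ∩ {a, e, f, h, i, j, m, n} = {e, i, j, m, n}
… ∩ ⟦inside a⟧ = {e, i, j, m, n} ∩ {a, d, e, h, i, k, m} = {e, i, m}
… ∩ ⟦hidden⟧ = {e, i, m} ∩ {c, d, e, g, h, i, j, m, n} = {e, i, m}
So ⟦hidden sailor above m that fell inside a⟧ = {e, i, m}.

{e, i, m}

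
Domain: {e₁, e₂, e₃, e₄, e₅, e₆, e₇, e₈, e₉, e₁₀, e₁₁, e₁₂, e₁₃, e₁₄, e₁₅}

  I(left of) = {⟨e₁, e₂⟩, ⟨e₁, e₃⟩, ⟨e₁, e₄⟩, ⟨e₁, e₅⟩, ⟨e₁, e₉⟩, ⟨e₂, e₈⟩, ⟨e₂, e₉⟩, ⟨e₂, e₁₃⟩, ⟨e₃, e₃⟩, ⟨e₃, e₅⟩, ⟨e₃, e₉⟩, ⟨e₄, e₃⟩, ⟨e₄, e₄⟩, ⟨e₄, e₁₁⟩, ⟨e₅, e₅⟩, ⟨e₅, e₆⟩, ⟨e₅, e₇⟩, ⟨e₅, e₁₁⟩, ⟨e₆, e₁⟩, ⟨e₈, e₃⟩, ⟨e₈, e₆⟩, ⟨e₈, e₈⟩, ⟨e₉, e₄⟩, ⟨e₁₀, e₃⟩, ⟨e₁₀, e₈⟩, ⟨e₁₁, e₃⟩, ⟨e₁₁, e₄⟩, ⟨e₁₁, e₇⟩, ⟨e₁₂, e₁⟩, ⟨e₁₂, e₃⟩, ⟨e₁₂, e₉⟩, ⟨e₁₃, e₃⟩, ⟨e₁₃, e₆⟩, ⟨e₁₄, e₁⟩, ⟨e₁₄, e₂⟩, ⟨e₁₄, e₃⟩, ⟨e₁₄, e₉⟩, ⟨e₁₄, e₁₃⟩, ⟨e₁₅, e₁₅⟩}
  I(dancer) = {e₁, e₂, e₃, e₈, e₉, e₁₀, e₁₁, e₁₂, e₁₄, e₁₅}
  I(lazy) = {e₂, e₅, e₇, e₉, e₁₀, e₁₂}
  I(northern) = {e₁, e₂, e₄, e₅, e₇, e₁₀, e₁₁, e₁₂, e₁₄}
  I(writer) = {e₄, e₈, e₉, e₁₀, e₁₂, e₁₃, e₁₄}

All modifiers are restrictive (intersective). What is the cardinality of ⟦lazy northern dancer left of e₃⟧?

⟦left of e₃⟧ = {x : ⟨x, e₃⟩ ∈ ⟦left of⟧} = {e₁, e₃, e₄, e₈, e₁₀, e₁₁, e₁₂, e₁₃, e₁₄}
⟦dancer⟧ = {e₁, e₂, e₃, e₈, e₉, e₁₀, e₁₁, e₁₂, e₁₄, e₁₅}
… ∩ ⟦left of e₃⟧ = {e₁, e₂, e₃, e₈, e₉, e₁₀, e₁₁, e₁₂, e₁₄, e₁₅} ∩ {e₁, e₃, e₄, e₈, e₁₀, e₁₁, e₁₂, e₁₃, e₁₄} = {e₁, e₃, e₈, e₁₀, e₁₁, e₁₂, e₁₄}
… ∩ ⟦lazy⟧ = {e₁, e₃, e₈, e₁₀, e₁₁, e₁₂, e₁₄} ∩ {e₂, e₅, e₇, e₉, e₁₀, e₁₂} = {e₁₀, e₁₂}
… ∩ ⟦northern⟧ = {e₁₀, e₁₂} ∩ {e₁, e₂, e₄, e₅, e₇, e₁₀, e₁₁, e₁₂, e₁₄} = {e₁₀, e₁₂}
⟦lazy northern dancer left of e₃⟧ = {e₁₀, e₁₂}, so the cardinality is 2.

2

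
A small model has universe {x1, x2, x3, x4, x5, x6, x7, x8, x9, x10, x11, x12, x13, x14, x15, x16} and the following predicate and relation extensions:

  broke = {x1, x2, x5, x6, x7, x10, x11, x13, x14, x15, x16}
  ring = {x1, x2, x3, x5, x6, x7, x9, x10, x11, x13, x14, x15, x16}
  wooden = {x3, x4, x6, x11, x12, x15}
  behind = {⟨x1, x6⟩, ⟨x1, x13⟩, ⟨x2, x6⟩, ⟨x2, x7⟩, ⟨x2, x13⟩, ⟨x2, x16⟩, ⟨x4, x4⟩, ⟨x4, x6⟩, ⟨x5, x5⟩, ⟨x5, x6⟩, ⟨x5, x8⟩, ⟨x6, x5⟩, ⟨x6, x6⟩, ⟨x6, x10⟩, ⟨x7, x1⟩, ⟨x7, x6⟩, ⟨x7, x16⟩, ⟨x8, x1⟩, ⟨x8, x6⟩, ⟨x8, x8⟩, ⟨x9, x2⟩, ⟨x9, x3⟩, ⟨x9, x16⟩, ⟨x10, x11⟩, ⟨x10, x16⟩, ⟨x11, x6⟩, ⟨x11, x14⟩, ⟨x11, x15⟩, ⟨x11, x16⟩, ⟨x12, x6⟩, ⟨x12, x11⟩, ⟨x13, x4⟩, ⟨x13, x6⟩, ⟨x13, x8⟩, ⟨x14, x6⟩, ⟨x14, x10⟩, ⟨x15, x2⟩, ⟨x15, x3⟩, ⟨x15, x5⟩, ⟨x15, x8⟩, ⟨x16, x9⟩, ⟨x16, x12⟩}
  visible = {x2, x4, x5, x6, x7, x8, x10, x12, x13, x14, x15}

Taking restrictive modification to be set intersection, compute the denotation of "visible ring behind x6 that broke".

⟦behind x6⟧ = {x : ⟨x, x6⟩ ∈ ⟦behind⟧} = {x1, x2, x4, x5, x6, x7, x8, x11, x12, x13, x14}
⟦that broke⟧ = ⟦broke⟧ = {x1, x2, x5, x6, x7, x10, x11, x13, x14, x15, x16}
⟦ring⟧ = {x1, x2, x3, x5, x6, x7, x9, x10, x11, x13, x14, x15, x16}
… ∩ ⟦behind x6⟧ = {x1, x2, x3, x5, x6, x7, x9, x10, x11, x13, x14, x15, x16} ∩ {x1, x2, x4, x5, x6, x7, x8, x11, x12, x13, x14} = {x1, x2, x5, x6, x7, x11, x13, x14}
… ∩ ⟦that broke⟧ = {x1, x2, x5, x6, x7, x11, x13, x14} ∩ {x1, x2, x5, x6, x7, x10, x11, x13, x14, x15, x16} = {x1, x2, x5, x6, x7, x11, x13, x14}
… ∩ ⟦visible⟧ = {x1, x2, x5, x6, x7, x11, x13, x14} ∩ {x2, x4, x5, x6, x7, x8, x10, x12, x13, x14, x15} = {x2, x5, x6, x7, x13, x14}
So ⟦visible ring behind x6 that broke⟧ = {x2, x5, x6, x7, x13, x14}.

{x2, x5, x6, x7, x13, x14}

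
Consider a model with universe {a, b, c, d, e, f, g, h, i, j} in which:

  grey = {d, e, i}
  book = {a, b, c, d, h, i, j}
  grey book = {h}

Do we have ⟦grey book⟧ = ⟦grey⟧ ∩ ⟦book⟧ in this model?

no

⟦grey⟧ ∩ ⟦book⟧ = {d, e, i} ∩ {a, b, c, d, h, i, j} = {d, i}
Observed ⟦grey book⟧ = {h}.
These differ, so the modifier is not intersective in this model.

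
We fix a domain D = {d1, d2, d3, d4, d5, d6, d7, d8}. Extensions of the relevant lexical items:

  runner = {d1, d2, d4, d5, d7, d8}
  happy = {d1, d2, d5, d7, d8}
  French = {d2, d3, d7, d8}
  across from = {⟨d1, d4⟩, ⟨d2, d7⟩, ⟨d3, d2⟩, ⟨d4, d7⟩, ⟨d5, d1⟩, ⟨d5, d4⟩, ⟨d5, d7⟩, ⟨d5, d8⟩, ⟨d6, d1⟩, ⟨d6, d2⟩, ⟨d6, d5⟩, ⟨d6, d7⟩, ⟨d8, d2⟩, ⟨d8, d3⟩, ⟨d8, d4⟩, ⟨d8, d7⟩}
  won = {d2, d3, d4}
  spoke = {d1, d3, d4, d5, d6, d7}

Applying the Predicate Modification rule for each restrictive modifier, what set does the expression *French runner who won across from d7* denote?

{d2}

⟦who won⟧ = ⟦won⟧ = {d2, d3, d4}
⟦across from d7⟧ = {x : ⟨x, d7⟩ ∈ ⟦across from⟧} = {d2, d4, d5, d6, d8}
⟦runner⟧ = {d1, d2, d4, d5, d7, d8}
… ∩ ⟦who won⟧ = {d1, d2, d4, d5, d7, d8} ∩ {d2, d3, d4} = {d2, d4}
… ∩ ⟦across from d7⟧ = {d2, d4} ∩ {d2, d4, d5, d6, d8} = {d2, d4}
… ∩ ⟦French⟧ = {d2, d4} ∩ {d2, d3, d7, d8} = {d2}
So ⟦French runner who won across from d7⟧ = {d2}.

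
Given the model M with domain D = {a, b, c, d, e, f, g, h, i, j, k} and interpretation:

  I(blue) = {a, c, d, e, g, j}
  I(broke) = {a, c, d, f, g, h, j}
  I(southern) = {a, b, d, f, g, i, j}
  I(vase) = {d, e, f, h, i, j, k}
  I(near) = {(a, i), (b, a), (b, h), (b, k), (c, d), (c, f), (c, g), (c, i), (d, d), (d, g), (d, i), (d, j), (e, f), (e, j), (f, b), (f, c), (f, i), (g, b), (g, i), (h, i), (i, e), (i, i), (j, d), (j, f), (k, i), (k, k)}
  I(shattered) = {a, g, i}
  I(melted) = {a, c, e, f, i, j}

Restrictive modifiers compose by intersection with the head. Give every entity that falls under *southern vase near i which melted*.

{f, i}

⟦near i⟧ = {x : ⟨x, i⟩ ∈ ⟦near⟧} = {a, c, d, f, g, h, i, k}
⟦which melted⟧ = ⟦melted⟧ = {a, c, e, f, i, j}
⟦vase⟧ = {d, e, f, h, i, j, k}
… ∩ ⟦near i⟧ = {d, e, f, h, i, j, k} ∩ {a, c, d, f, g, h, i, k} = {d, f, h, i, k}
… ∩ ⟦which melted⟧ = {d, f, h, i, k} ∩ {a, c, e, f, i, j} = {f, i}
… ∩ ⟦southern⟧ = {f, i} ∩ {a, b, d, f, g, i, j} = {f, i}
So ⟦southern vase near i which melted⟧ = {f, i}.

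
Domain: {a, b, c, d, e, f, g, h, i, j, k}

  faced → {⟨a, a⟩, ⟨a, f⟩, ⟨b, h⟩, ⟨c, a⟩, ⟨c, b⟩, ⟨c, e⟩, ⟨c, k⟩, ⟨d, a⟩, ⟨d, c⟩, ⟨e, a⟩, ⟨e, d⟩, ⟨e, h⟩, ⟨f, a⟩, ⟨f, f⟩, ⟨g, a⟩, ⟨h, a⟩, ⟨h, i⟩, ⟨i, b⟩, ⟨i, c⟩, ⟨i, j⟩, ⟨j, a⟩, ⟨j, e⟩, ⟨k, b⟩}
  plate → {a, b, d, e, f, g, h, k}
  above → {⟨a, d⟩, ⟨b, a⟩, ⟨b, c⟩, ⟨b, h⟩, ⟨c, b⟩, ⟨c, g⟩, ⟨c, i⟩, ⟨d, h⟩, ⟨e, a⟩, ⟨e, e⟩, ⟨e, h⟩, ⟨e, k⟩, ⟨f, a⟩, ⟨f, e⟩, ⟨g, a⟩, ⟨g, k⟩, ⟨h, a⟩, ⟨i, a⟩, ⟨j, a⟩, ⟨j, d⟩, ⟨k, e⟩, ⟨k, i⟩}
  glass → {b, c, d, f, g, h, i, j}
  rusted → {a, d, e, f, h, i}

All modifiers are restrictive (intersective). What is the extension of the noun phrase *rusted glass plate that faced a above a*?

⟦that faced a⟧ = {x : ⟨x, a⟩ ∈ ⟦faced⟧} = {a, c, d, e, f, g, h, j}
⟦above a⟧ = {x : ⟨x, a⟩ ∈ ⟦above⟧} = {b, e, f, g, h, i, j}
⟦plate⟧ = {a, b, d, e, f, g, h, k}
… ∩ ⟦that faced a⟧ = {a, b, d, e, f, g, h, k} ∩ {a, c, d, e, f, g, h, j} = {a, d, e, f, g, h}
… ∩ ⟦above a⟧ = {a, d, e, f, g, h} ∩ {b, e, f, g, h, i, j} = {e, f, g, h}
… ∩ ⟦rusted⟧ = {e, f, g, h} ∩ {a, d, e, f, h, i} = {e, f, h}
… ∩ ⟦glass⟧ = {e, f, h} ∩ {b, c, d, f, g, h, i, j} = {f, h}
So ⟦rusted glass plate that faced a above a⟧ = {f, h}.

{f, h}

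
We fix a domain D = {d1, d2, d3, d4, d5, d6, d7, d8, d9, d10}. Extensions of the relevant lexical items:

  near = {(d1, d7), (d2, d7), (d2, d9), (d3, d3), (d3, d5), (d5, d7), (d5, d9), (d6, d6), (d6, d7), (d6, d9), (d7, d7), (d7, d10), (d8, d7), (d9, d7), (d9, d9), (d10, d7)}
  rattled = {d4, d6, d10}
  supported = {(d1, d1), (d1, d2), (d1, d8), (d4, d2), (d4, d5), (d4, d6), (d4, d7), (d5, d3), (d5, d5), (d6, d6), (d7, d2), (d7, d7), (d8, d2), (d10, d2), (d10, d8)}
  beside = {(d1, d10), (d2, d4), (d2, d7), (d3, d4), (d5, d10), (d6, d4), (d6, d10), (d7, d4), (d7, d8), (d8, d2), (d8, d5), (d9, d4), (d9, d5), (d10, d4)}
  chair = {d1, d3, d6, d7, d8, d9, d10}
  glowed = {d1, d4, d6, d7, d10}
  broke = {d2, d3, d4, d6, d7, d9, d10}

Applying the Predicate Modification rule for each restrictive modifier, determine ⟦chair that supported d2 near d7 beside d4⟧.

{d7, d10}

⟦that supported d2⟧ = {x : ⟨x, d2⟩ ∈ ⟦supported⟧} = {d1, d4, d7, d8, d10}
⟦near d7⟧ = {x : ⟨x, d7⟩ ∈ ⟦near⟧} = {d1, d2, d5, d6, d7, d8, d9, d10}
⟦beside d4⟧ = {x : ⟨x, d4⟩ ∈ ⟦beside⟧} = {d2, d3, d6, d7, d9, d10}
⟦chair⟧ = {d1, d3, d6, d7, d8, d9, d10}
… ∩ ⟦that supported d2⟧ = {d1, d3, d6, d7, d8, d9, d10} ∩ {d1, d4, d7, d8, d10} = {d1, d7, d8, d10}
… ∩ ⟦near d7⟧ = {d1, d7, d8, d10} ∩ {d1, d2, d5, d6, d7, d8, d9, d10} = {d1, d7, d8, d10}
… ∩ ⟦beside d4⟧ = {d1, d7, d8, d10} ∩ {d2, d3, d6, d7, d9, d10} = {d7, d10}
So ⟦chair that supported d2 near d7 beside d4⟧ = {d7, d10}.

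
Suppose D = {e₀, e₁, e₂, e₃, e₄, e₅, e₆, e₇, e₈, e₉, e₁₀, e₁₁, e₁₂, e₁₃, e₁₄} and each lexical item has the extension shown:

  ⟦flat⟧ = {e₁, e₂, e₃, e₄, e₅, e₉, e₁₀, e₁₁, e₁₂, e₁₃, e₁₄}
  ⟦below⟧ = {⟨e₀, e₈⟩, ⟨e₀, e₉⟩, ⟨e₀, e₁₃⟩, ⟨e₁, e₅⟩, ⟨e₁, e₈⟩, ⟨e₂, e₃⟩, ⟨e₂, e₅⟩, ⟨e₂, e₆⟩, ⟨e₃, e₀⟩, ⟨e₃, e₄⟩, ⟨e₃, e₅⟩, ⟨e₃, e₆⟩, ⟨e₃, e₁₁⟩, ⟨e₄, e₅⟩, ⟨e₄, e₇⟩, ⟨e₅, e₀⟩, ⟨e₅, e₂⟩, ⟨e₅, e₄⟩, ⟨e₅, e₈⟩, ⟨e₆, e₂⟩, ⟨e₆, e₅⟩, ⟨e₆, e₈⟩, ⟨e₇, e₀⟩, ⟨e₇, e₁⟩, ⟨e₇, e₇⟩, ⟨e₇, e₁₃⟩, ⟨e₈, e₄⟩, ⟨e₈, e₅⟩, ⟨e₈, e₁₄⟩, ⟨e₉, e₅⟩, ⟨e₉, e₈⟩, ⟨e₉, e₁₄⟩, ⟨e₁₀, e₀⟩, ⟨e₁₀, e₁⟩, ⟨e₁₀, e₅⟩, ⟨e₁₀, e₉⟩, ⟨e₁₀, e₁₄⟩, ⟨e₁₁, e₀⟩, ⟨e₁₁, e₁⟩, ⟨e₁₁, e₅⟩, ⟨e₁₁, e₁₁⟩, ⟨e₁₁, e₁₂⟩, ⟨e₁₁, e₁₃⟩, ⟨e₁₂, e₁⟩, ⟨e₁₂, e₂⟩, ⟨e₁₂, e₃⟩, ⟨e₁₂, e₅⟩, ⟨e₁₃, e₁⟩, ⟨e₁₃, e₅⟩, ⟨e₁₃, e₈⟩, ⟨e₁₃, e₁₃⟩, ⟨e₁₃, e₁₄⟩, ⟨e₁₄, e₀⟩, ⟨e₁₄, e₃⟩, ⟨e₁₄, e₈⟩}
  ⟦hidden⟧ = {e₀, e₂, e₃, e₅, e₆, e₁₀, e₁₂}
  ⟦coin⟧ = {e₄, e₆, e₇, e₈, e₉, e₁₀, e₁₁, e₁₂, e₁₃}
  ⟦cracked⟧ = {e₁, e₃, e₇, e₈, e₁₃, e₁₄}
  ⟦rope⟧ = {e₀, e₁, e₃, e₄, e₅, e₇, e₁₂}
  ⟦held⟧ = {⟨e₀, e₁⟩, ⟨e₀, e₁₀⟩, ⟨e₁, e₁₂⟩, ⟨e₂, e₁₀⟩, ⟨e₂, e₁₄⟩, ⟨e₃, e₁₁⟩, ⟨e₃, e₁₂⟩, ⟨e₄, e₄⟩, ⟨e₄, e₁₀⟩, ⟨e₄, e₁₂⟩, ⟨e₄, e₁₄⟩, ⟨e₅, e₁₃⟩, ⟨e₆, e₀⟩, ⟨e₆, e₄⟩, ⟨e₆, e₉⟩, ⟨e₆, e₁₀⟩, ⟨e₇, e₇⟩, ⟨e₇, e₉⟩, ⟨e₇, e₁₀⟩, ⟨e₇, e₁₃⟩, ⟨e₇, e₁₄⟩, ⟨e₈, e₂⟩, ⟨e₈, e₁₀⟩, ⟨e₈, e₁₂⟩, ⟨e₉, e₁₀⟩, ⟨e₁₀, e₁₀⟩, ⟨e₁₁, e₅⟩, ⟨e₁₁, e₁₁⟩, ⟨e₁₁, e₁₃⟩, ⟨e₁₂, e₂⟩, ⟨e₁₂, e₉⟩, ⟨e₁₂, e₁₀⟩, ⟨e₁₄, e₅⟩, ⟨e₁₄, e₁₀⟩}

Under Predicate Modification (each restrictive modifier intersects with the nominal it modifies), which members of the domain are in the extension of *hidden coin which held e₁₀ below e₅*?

{e₆, e₁₀, e₁₂}

⟦which held e₁₀⟧ = {x : ⟨x, e₁₀⟩ ∈ ⟦held⟧} = {e₀, e₂, e₄, e₆, e₇, e₈, e₉, e₁₀, e₁₂, e₁₄}
⟦below e₅⟧ = {x : ⟨x, e₅⟩ ∈ ⟦below⟧} = {e₁, e₂, e₃, e₄, e₆, e₈, e₉, e₁₀, e₁₁, e₁₂, e₁₃}
⟦coin⟧ = {e₄, e₆, e₇, e₈, e₉, e₁₀, e₁₁, e₁₂, e₁₃}
… ∩ ⟦which held e₁₀⟧ = {e₄, e₆, e₇, e₈, e₉, e₁₀, e₁₁, e₁₂, e₁₃} ∩ {e₀, e₂, e₄, e₆, e₇, e₈, e₉, e₁₀, e₁₂, e₁₄} = {e₄, e₆, e₇, e₈, e₉, e₁₀, e₁₂}
… ∩ ⟦below e₅⟧ = {e₄, e₆, e₇, e₈, e₉, e₁₀, e₁₂} ∩ {e₁, e₂, e₃, e₄, e₆, e₈, e₉, e₁₀, e₁₁, e₁₂, e₁₃} = {e₄, e₆, e₈, e₉, e₁₀, e₁₂}
… ∩ ⟦hidden⟧ = {e₄, e₆, e₈, e₉, e₁₀, e₁₂} ∩ {e₀, e₂, e₃, e₅, e₆, e₁₀, e₁₂} = {e₆, e₁₀, e₁₂}
So ⟦hidden coin which held e₁₀ below e₅⟧ = {e₆, e₁₀, e₁₂}.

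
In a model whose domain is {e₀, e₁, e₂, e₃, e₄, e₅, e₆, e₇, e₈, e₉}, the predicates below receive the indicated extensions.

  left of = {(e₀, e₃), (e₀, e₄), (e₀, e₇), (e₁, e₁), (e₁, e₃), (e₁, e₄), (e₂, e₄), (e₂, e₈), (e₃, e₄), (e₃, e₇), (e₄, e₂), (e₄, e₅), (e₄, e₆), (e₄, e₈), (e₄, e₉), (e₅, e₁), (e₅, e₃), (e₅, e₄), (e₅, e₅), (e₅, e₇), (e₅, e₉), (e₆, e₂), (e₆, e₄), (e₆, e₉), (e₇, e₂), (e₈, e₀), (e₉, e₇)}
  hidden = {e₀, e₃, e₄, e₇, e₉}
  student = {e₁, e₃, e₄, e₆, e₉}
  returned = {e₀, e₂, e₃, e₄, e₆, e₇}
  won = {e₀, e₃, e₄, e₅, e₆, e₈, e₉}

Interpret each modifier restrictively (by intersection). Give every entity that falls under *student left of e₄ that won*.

{e₃, e₆}

⟦left of e₄⟧ = {x : ⟨x, e₄⟩ ∈ ⟦left of⟧} = {e₀, e₁, e₂, e₃, e₅, e₆}
⟦that won⟧ = ⟦won⟧ = {e₀, e₃, e₄, e₅, e₆, e₈, e₉}
⟦student⟧ = {e₁, e₃, e₄, e₆, e₉}
… ∩ ⟦left of e₄⟧ = {e₁, e₃, e₄, e₆, e₉} ∩ {e₀, e₁, e₂, e₃, e₅, e₆} = {e₁, e₃, e₆}
… ∩ ⟦that won⟧ = {e₁, e₃, e₆} ∩ {e₀, e₃, e₄, e₅, e₆, e₈, e₉} = {e₃, e₆}
So ⟦student left of e₄ that won⟧ = {e₃, e₆}.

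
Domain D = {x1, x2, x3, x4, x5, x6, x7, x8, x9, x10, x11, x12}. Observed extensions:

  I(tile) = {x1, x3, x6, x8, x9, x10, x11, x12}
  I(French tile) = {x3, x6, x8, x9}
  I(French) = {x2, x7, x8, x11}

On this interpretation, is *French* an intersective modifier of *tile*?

⟦French⟧ ∩ ⟦tile⟧ = {x2, x7, x8, x11} ∩ {x1, x3, x6, x8, x9, x10, x11, x12} = {x8, x11}
Observed ⟦French tile⟧ = {x3, x6, x8, x9}.
These differ, so the modifier is not intersective in this model.

no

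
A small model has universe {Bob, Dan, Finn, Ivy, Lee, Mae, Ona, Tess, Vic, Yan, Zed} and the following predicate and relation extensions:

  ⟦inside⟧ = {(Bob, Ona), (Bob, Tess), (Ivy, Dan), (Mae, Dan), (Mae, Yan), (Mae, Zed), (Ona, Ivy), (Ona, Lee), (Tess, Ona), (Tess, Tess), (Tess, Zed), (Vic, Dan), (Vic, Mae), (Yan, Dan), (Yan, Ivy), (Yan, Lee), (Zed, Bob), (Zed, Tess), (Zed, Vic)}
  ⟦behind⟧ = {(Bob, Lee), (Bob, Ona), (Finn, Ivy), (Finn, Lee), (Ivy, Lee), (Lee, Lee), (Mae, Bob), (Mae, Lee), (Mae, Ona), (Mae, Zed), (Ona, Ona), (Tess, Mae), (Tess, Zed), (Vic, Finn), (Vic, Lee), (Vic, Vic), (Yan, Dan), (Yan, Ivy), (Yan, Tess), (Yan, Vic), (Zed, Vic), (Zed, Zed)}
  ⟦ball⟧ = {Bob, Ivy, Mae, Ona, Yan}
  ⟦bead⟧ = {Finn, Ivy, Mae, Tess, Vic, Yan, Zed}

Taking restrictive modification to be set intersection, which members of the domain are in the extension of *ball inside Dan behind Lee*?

⟦inside Dan⟧ = {x : ⟨x, Dan⟩ ∈ ⟦inside⟧} = {Ivy, Mae, Vic, Yan}
⟦behind Lee⟧ = {x : ⟨x, Lee⟩ ∈ ⟦behind⟧} = {Bob, Finn, Ivy, Lee, Mae, Vic}
⟦ball⟧ = {Bob, Ivy, Mae, Ona, Yan}
… ∩ ⟦inside Dan⟧ = {Bob, Ivy, Mae, Ona, Yan} ∩ {Ivy, Mae, Vic, Yan} = {Ivy, Mae, Yan}
… ∩ ⟦behind Lee⟧ = {Ivy, Mae, Yan} ∩ {Bob, Finn, Ivy, Lee, Mae, Vic} = {Ivy, Mae}
So ⟦ball inside Dan behind Lee⟧ = {Ivy, Mae}.

{Ivy, Mae}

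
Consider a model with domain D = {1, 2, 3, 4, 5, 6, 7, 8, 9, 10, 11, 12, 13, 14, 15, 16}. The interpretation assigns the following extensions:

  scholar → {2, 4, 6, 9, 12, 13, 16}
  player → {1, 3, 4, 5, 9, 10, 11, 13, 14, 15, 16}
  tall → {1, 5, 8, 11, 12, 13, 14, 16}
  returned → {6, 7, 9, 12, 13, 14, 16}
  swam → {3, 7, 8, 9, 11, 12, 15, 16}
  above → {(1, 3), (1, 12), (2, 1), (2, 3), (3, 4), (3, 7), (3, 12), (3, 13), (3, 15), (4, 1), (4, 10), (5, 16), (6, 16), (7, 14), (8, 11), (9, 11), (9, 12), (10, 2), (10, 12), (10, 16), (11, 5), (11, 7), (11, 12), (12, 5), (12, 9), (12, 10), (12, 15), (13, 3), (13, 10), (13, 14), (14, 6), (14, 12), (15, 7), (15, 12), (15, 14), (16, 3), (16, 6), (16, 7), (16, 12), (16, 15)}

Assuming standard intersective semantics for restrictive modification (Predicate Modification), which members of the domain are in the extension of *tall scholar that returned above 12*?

⟦that returned⟧ = ⟦returned⟧ = {6, 7, 9, 12, 13, 14, 16}
⟦above 12⟧ = {x : ⟨x, 12⟩ ∈ ⟦above⟧} = {1, 3, 9, 10, 11, 14, 15, 16}
⟦scholar⟧ = {2, 4, 6, 9, 12, 13, 16}
… ∩ ⟦that returned⟧ = {2, 4, 6, 9, 12, 13, 16} ∩ {6, 7, 9, 12, 13, 14, 16} = {6, 9, 12, 13, 16}
… ∩ ⟦above 12⟧ = {6, 9, 12, 13, 16} ∩ {1, 3, 9, 10, 11, 14, 15, 16} = {9, 16}
… ∩ ⟦tall⟧ = {9, 16} ∩ {1, 5, 8, 11, 12, 13, 14, 16} = {16}
So ⟦tall scholar that returned above 12⟧ = {16}.

{16}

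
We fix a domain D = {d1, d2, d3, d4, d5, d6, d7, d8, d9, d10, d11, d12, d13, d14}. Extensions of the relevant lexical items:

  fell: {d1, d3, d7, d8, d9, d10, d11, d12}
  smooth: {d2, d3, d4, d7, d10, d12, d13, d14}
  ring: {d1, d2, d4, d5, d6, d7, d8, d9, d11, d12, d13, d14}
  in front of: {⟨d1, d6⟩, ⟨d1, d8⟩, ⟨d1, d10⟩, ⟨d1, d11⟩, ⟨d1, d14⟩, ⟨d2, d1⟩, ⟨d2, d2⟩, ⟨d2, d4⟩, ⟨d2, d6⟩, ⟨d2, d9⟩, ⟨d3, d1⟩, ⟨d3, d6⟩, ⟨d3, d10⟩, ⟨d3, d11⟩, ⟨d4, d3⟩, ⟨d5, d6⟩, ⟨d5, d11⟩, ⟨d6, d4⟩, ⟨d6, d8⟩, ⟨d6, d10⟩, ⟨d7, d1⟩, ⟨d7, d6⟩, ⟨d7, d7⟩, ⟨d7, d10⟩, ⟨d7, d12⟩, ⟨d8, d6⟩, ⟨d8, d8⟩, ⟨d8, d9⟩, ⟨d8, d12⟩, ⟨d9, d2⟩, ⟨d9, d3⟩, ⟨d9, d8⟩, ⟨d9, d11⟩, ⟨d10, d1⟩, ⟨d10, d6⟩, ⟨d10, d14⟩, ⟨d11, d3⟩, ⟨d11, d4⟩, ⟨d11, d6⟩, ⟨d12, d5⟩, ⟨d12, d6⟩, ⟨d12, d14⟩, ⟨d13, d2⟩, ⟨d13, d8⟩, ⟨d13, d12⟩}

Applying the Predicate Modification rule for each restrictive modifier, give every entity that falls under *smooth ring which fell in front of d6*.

⟦which fell⟧ = ⟦fell⟧ = {d1, d3, d7, d8, d9, d10, d11, d12}
⟦in front of d6⟧ = {x : ⟨x, d6⟩ ∈ ⟦in front of⟧} = {d1, d2, d3, d5, d7, d8, d10, d11, d12}
⟦ring⟧ = {d1, d2, d4, d5, d6, d7, d8, d9, d11, d12, d13, d14}
… ∩ ⟦which fell⟧ = {d1, d2, d4, d5, d6, d7, d8, d9, d11, d12, d13, d14} ∩ {d1, d3, d7, d8, d9, d10, d11, d12} = {d1, d7, d8, d9, d11, d12}
… ∩ ⟦in front of d6⟧ = {d1, d7, d8, d9, d11, d12} ∩ {d1, d2, d3, d5, d7, d8, d10, d11, d12} = {d1, d7, d8, d11, d12}
… ∩ ⟦smooth⟧ = {d1, d7, d8, d11, d12} ∩ {d2, d3, d4, d7, d10, d12, d13, d14} = {d7, d12}
So ⟦smooth ring which fell in front of d6⟧ = {d7, d12}.

{d7, d12}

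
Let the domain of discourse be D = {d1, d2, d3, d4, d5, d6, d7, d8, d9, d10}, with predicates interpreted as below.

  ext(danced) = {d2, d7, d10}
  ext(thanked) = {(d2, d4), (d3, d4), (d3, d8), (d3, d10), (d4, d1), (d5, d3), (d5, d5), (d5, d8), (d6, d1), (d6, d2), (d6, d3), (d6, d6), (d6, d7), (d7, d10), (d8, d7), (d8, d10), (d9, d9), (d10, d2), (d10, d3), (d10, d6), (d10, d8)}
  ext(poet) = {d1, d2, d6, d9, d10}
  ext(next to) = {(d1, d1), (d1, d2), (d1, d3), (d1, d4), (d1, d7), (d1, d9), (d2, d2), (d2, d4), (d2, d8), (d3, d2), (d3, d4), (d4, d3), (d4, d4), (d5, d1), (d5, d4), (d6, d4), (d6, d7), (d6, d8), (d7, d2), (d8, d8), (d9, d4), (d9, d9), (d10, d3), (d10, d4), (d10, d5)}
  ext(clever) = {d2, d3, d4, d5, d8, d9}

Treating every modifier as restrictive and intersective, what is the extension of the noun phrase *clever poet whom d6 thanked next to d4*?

{d2}

⟦whom d6 thanked⟧ = {x : ⟨d6, x⟩ ∈ ⟦thanked⟧} = {d1, d2, d3, d6, d7}
⟦next to d4⟧ = {x : ⟨x, d4⟩ ∈ ⟦next to⟧} = {d1, d2, d3, d4, d5, d6, d9, d10}
⟦poet⟧ = {d1, d2, d6, d9, d10}
… ∩ ⟦whom d6 thanked⟧ = {d1, d2, d6, d9, d10} ∩ {d1, d2, d3, d6, d7} = {d1, d2, d6}
… ∩ ⟦next to d4⟧ = {d1, d2, d6} ∩ {d1, d2, d3, d4, d5, d6, d9, d10} = {d1, d2, d6}
… ∩ ⟦clever⟧ = {d1, d2, d6} ∩ {d2, d3, d4, d5, d8, d9} = {d2}
So ⟦clever poet whom d6 thanked next to d4⟧ = {d2}.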